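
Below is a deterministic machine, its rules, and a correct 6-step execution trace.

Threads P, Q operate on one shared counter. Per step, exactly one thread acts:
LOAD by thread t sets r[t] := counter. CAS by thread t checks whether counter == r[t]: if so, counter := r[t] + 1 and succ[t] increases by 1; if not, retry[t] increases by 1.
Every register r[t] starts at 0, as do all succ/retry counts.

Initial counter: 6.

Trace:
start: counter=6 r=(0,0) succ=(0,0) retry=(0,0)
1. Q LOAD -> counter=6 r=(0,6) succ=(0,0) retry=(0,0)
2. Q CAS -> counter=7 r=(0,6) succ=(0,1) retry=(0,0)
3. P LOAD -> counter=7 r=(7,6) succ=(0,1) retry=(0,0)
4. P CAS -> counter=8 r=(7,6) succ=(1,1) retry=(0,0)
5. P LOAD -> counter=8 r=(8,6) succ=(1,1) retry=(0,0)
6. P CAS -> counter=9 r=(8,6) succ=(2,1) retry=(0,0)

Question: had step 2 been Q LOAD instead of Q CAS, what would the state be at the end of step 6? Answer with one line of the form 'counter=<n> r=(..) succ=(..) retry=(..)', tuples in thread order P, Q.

(re-executing from step 2 with the substitution; state before step 2: counter=6 r=(0,6) succ=(0,0) retry=(0,0))
2. Q LOAD -> counter=6 r=(0,6) succ=(0,0) retry=(0,0)
3. P LOAD -> counter=6 r=(6,6) succ=(0,0) retry=(0,0)
4. P CAS -> counter=7 r=(6,6) succ=(1,0) retry=(0,0)
5. P LOAD -> counter=7 r=(7,6) succ=(1,0) retry=(0,0)
6. P CAS -> counter=8 r=(7,6) succ=(2,0) retry=(0,0)

counter=8 r=(7,6) succ=(2,0) retry=(0,0)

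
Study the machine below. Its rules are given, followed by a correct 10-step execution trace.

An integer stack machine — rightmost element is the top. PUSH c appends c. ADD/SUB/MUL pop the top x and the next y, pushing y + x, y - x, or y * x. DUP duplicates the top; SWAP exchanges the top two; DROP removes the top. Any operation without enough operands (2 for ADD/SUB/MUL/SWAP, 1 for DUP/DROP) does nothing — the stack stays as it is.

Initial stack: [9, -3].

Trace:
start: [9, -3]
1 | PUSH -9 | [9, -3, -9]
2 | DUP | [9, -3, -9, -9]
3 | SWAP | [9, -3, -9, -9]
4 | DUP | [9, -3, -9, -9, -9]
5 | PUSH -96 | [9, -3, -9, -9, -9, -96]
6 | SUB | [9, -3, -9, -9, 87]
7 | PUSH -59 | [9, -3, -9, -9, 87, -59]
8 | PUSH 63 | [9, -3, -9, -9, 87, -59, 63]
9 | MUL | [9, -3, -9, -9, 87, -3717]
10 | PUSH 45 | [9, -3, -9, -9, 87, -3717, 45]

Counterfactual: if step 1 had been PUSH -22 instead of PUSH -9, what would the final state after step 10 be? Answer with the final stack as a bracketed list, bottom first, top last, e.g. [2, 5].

(re-executing from step 1 with the substitution; state before step 1: [9, -3])
1 | PUSH -22 | [9, -3, -22]
2 | DUP | [9, -3, -22, -22]
3 | SWAP | [9, -3, -22, -22]
4 | DUP | [9, -3, -22, -22, -22]
5 | PUSH -96 | [9, -3, -22, -22, -22, -96]
6 | SUB | [9, -3, -22, -22, 74]
7 | PUSH -59 | [9, -3, -22, -22, 74, -59]
8 | PUSH 63 | [9, -3, -22, -22, 74, -59, 63]
9 | MUL | [9, -3, -22, -22, 74, -3717]
10 | PUSH 45 | [9, -3, -22, -22, 74, -3717, 45]

[9, -3, -22, -22, 74, -3717, 45]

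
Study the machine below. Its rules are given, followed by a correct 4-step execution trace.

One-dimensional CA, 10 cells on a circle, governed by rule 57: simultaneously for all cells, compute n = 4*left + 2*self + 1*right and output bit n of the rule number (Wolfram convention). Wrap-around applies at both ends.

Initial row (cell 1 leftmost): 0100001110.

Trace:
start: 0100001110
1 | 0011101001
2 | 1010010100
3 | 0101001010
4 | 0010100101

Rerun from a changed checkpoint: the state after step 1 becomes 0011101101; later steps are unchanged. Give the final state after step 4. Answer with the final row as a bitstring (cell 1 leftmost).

state after step 1 := 0011101101
2 | 1010011010
3 | 0101010101
4 | 1010101010

1010101010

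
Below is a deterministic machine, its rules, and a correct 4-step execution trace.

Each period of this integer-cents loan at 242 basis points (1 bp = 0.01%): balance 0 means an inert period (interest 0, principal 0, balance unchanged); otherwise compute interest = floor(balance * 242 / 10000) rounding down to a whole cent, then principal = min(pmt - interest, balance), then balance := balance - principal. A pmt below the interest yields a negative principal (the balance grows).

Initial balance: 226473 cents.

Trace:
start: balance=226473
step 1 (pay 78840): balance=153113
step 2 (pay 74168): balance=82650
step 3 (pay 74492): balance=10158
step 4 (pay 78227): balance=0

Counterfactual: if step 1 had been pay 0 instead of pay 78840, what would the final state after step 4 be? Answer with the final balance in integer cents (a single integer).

(re-executing from step 1 with the substitution; state before step 1: balance=226473)
step 1 (pay 0): balance=231953
step 2 (pay 74168): balance=163398
step 3 (pay 74492): balance=92860
step 4 (pay 78227): balance=16880

16880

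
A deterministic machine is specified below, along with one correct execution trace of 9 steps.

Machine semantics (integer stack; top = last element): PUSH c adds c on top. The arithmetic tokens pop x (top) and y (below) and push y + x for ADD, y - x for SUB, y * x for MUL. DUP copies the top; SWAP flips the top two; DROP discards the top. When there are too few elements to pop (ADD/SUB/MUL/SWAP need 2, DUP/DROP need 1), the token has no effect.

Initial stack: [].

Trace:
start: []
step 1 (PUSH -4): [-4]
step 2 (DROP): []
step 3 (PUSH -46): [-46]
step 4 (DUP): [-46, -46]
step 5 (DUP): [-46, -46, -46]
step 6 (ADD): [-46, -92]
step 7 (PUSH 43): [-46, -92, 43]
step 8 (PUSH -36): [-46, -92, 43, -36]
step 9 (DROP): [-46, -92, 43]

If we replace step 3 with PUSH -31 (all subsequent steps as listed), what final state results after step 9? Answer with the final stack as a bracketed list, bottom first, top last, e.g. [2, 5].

(re-executing from step 3 with the substitution; state before step 3: [])
step 3 (PUSH -31): [-31]
step 4 (DUP): [-31, -31]
step 5 (DUP): [-31, -31, -31]
step 6 (ADD): [-31, -62]
step 7 (PUSH 43): [-31, -62, 43]
step 8 (PUSH -36): [-31, -62, 43, -36]
step 9 (DROP): [-31, -62, 43]

[-31, -62, 43]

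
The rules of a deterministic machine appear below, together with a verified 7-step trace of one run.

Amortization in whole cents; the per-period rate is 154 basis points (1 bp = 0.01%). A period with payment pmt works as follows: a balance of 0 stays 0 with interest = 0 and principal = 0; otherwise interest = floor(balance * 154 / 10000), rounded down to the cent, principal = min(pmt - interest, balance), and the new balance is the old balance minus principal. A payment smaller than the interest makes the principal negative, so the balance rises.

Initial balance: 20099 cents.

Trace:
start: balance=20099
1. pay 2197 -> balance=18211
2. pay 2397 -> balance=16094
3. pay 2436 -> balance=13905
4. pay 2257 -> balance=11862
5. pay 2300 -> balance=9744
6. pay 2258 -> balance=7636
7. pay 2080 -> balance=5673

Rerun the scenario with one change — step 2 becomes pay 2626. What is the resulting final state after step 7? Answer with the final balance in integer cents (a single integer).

(re-executing from step 2 with the substitution; state before step 2: balance=18211)
2. pay 2626 -> balance=15865
3. pay 2436 -> balance=13673
4. pay 2257 -> balance=11626
5. pay 2300 -> balance=9505
6. pay 2258 -> balance=7393
7. pay 2080 -> balance=5426

5426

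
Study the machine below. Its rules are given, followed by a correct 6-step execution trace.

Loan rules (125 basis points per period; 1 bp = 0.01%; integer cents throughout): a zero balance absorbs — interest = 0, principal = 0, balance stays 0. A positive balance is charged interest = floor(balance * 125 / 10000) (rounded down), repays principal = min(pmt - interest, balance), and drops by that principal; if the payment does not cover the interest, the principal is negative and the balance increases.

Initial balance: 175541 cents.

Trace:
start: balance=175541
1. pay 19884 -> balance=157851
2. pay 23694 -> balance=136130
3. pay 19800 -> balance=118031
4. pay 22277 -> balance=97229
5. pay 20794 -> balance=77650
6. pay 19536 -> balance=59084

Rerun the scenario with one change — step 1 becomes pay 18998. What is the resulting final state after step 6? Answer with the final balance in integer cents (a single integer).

60026

(re-executing from step 1 with the substitution; state before step 1: balance=175541)
1. pay 18998 -> balance=158737
2. pay 23694 -> balance=137027
3. pay 19800 -> balance=118939
4. pay 22277 -> balance=98148
5. pay 20794 -> balance=78580
6. pay 19536 -> balance=60026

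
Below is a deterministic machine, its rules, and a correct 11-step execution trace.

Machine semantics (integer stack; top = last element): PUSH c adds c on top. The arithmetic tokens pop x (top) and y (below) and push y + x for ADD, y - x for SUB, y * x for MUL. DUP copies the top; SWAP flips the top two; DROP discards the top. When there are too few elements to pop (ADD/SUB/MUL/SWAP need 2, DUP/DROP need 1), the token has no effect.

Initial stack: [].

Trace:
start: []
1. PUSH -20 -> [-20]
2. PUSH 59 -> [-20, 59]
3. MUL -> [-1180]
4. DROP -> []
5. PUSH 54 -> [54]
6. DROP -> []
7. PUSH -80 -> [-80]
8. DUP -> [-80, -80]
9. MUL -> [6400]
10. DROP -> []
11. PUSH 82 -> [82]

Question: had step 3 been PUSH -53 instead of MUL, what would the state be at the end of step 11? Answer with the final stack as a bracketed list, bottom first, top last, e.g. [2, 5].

[-20, 59, 82]

(re-executing from step 3 with the substitution; state before step 3: [-20, 59])
3. PUSH -53 -> [-20, 59, -53]
4. DROP -> [-20, 59]
5. PUSH 54 -> [-20, 59, 54]
6. DROP -> [-20, 59]
7. PUSH -80 -> [-20, 59, -80]
8. DUP -> [-20, 59, -80, -80]
9. MUL -> [-20, 59, 6400]
10. DROP -> [-20, 59]
11. PUSH 82 -> [-20, 59, 82]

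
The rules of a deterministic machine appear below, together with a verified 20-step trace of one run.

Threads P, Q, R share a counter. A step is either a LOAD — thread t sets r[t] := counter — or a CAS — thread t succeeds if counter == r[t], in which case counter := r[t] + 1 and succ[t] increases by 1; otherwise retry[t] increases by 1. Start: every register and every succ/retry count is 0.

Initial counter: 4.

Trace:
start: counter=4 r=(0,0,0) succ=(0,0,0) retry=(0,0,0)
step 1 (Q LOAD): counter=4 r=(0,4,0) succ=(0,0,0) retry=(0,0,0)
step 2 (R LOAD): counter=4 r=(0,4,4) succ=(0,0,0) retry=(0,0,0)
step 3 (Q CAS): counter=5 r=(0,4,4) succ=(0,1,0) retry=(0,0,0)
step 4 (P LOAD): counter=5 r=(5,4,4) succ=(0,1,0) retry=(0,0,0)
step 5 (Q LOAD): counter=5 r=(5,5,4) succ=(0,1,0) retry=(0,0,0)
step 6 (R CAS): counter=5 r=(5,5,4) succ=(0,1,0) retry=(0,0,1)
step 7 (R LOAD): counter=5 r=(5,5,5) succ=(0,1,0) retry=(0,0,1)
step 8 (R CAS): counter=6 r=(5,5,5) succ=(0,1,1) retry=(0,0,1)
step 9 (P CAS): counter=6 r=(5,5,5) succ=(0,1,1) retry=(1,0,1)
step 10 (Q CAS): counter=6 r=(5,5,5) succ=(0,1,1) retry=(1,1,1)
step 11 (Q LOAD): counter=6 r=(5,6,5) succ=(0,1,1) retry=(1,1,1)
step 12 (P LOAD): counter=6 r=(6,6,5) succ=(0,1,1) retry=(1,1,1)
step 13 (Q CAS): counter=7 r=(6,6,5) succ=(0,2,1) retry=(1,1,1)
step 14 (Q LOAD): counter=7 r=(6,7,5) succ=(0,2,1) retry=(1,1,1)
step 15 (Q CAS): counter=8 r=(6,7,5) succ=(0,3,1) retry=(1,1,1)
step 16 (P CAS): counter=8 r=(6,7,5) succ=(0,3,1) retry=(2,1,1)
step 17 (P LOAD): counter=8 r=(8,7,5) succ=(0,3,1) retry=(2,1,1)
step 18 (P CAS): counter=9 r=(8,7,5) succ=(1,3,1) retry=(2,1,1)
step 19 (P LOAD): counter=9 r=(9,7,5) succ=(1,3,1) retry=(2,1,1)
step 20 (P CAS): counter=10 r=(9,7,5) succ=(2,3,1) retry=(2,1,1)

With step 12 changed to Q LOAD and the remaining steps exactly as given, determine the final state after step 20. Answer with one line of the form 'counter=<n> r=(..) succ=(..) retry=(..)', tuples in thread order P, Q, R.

(re-executing from step 12 with the substitution; state before step 12: counter=6 r=(5,6,5) succ=(0,1,1) retry=(1,1,1))
step 12 (Q LOAD): counter=6 r=(5,6,5) succ=(0,1,1) retry=(1,1,1)
step 13 (Q CAS): counter=7 r=(5,6,5) succ=(0,2,1) retry=(1,1,1)
step 14 (Q LOAD): counter=7 r=(5,7,5) succ=(0,2,1) retry=(1,1,1)
step 15 (Q CAS): counter=8 r=(5,7,5) succ=(0,3,1) retry=(1,1,1)
step 16 (P CAS): counter=8 r=(5,7,5) succ=(0,3,1) retry=(2,1,1)
step 17 (P LOAD): counter=8 r=(8,7,5) succ=(0,3,1) retry=(2,1,1)
step 18 (P CAS): counter=9 r=(8,7,5) succ=(1,3,1) retry=(2,1,1)
step 19 (P LOAD): counter=9 r=(9,7,5) succ=(1,3,1) retry=(2,1,1)
step 20 (P CAS): counter=10 r=(9,7,5) succ=(2,3,1) retry=(2,1,1)

counter=10 r=(9,7,5) succ=(2,3,1) retry=(2,1,1)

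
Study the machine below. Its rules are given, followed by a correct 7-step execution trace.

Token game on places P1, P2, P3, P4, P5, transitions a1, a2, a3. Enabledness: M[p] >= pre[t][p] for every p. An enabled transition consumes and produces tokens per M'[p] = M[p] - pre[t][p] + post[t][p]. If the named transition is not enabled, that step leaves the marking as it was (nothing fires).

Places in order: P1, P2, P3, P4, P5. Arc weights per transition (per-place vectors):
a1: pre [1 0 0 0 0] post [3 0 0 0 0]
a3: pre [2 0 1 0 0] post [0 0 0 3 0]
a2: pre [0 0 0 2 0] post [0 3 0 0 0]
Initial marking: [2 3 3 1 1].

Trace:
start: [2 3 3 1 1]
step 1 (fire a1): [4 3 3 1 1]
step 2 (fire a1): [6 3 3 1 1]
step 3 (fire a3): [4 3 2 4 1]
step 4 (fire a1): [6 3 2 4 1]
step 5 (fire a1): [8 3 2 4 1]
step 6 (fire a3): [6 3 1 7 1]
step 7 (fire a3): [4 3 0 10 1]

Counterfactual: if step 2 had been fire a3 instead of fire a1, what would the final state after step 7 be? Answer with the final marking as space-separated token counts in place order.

0 3 1 7 1

(re-executing from step 2 with the substitution; state before step 2: [4 3 3 1 1])
step 2 (fire a3): [2 3 2 4 1]
step 3 (fire a3): [0 3 1 7 1]
step 4 (fire a1): [0 3 1 7 1]
step 5 (fire a1): [0 3 1 7 1]
step 6 (fire a3): [0 3 1 7 1]
step 7 (fire a3): [0 3 1 7 1]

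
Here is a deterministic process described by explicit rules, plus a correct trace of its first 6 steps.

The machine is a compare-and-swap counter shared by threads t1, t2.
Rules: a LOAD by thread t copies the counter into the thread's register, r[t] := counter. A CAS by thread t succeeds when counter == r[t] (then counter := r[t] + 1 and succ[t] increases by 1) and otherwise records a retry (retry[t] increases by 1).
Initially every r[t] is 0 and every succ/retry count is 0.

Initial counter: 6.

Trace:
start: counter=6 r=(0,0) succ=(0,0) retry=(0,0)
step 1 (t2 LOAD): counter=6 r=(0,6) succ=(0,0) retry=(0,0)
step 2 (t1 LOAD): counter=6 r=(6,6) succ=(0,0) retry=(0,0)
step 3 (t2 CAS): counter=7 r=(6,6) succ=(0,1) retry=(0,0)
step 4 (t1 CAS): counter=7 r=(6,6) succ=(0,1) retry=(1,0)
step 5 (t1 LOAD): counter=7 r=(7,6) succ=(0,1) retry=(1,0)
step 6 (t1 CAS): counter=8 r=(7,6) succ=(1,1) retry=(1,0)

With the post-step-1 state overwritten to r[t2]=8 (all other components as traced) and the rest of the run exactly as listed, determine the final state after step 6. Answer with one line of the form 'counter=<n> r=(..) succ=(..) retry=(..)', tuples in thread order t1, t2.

counter=8 r=(7,8) succ=(2,0) retry=(0,1)

state after step 1 := counter=6 r=(0,8) succ=(0,0) retry=(0,0)
step 2 (t1 LOAD): counter=6 r=(6,8) succ=(0,0) retry=(0,0)
step 3 (t2 CAS): counter=6 r=(6,8) succ=(0,0) retry=(0,1)
step 4 (t1 CAS): counter=7 r=(6,8) succ=(1,0) retry=(0,1)
step 5 (t1 LOAD): counter=7 r=(7,8) succ=(1,0) retry=(0,1)
step 6 (t1 CAS): counter=8 r=(7,8) succ=(2,0) retry=(0,1)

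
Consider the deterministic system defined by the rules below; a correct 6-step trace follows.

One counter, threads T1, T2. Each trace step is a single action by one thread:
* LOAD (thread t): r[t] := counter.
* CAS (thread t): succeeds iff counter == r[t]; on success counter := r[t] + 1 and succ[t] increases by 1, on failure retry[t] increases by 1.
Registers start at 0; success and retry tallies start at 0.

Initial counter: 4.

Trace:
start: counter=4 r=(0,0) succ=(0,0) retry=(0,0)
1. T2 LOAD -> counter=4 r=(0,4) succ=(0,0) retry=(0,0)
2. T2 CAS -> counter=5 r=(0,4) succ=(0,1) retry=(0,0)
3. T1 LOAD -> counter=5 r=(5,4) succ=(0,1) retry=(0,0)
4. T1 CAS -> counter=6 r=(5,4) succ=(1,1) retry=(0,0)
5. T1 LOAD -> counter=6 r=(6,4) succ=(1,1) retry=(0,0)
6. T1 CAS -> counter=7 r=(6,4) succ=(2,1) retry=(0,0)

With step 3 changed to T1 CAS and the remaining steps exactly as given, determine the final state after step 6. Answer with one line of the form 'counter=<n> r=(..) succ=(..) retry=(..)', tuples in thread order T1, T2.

counter=6 r=(5,4) succ=(1,1) retry=(2,0)

(re-executing from step 3 with the substitution; state before step 3: counter=5 r=(0,4) succ=(0,1) retry=(0,0))
3. T1 CAS -> counter=5 r=(0,4) succ=(0,1) retry=(1,0)
4. T1 CAS -> counter=5 r=(0,4) succ=(0,1) retry=(2,0)
5. T1 LOAD -> counter=5 r=(5,4) succ=(0,1) retry=(2,0)
6. T1 CAS -> counter=6 r=(5,4) succ=(1,1) retry=(2,0)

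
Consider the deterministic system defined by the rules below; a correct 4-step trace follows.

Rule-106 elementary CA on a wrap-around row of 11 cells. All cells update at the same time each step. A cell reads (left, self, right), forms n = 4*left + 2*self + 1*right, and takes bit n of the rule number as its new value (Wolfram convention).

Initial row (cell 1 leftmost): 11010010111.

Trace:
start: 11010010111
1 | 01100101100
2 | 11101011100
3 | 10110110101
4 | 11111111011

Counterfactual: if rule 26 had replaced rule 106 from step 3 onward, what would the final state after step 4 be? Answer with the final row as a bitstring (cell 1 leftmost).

01000101110

(re-executing steps 3..4 under rule 26; state before step 3: 11101011100)
3 | 10000010011
4 | 01000101110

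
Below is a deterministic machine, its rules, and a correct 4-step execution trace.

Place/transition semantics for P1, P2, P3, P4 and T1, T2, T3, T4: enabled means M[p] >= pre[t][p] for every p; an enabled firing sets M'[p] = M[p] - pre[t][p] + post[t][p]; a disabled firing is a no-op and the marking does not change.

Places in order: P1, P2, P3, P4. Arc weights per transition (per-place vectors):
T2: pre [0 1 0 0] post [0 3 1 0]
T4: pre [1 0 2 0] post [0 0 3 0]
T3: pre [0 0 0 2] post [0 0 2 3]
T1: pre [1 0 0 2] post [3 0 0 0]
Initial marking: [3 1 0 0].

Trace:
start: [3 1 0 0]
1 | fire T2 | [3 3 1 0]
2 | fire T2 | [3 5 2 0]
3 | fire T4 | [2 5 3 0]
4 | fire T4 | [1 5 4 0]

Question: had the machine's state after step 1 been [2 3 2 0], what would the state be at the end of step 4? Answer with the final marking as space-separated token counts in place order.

0 5 5 0

state after step 1 := [2 3 2 0]
2 | fire T2 | [2 5 3 0]
3 | fire T4 | [1 5 4 0]
4 | fire T4 | [0 5 5 0]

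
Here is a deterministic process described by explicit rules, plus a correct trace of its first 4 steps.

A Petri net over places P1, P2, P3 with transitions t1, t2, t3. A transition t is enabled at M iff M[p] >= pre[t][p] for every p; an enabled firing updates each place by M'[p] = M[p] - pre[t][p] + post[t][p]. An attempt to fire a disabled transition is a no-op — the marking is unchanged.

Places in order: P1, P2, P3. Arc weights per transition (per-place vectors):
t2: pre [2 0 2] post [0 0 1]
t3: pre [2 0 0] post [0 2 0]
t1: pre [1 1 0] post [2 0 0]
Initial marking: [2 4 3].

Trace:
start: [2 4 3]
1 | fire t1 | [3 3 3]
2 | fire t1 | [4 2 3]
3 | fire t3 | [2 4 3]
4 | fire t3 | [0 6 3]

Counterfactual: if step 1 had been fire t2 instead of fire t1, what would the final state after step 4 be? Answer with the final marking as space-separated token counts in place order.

0 4 2

(re-executing from step 1 with the substitution; state before step 1: [2 4 3])
1 | fire t2 | [0 4 2]
2 | fire t1 | [0 4 2]
3 | fire t3 | [0 4 2]
4 | fire t3 | [0 4 2]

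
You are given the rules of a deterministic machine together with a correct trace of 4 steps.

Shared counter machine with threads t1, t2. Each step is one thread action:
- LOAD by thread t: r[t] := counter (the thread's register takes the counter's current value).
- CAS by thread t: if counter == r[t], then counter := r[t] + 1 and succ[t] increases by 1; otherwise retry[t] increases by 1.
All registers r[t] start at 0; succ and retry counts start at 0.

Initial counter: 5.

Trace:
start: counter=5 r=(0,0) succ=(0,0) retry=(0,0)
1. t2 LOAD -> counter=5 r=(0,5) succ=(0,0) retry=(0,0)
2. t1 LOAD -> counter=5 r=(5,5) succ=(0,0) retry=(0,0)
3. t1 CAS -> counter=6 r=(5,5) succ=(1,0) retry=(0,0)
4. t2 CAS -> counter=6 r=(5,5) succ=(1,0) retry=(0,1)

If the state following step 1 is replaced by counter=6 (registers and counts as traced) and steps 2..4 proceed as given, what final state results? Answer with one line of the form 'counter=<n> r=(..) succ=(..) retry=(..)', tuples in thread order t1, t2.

state after step 1 := counter=6 r=(0,5) succ=(0,0) retry=(0,0)
2. t1 LOAD -> counter=6 r=(6,5) succ=(0,0) retry=(0,0)
3. t1 CAS -> counter=7 r=(6,5) succ=(1,0) retry=(0,0)
4. t2 CAS -> counter=7 r=(6,5) succ=(1,0) retry=(0,1)

counter=7 r=(6,5) succ=(1,0) retry=(0,1)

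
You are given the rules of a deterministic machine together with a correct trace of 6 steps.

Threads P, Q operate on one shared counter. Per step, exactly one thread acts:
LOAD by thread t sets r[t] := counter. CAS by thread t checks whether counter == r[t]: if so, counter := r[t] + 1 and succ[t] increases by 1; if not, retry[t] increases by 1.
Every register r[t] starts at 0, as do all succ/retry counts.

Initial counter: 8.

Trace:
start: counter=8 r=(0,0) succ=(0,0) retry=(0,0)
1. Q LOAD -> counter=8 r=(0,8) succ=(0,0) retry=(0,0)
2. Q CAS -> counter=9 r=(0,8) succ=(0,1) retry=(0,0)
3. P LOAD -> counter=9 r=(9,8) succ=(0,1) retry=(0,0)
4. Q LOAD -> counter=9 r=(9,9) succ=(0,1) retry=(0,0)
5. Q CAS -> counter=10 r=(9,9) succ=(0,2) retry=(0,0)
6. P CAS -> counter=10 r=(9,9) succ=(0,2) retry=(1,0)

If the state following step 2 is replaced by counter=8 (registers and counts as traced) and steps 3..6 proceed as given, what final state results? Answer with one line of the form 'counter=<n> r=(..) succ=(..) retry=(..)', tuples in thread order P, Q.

state after step 2 := counter=8 r=(0,8) succ=(0,1) retry=(0,0)
3. P LOAD -> counter=8 r=(8,8) succ=(0,1) retry=(0,0)
4. Q LOAD -> counter=8 r=(8,8) succ=(0,1) retry=(0,0)
5. Q CAS -> counter=9 r=(8,8) succ=(0,2) retry=(0,0)
6. P CAS -> counter=9 r=(8,8) succ=(0,2) retry=(1,0)

counter=9 r=(8,8) succ=(0,2) retry=(1,0)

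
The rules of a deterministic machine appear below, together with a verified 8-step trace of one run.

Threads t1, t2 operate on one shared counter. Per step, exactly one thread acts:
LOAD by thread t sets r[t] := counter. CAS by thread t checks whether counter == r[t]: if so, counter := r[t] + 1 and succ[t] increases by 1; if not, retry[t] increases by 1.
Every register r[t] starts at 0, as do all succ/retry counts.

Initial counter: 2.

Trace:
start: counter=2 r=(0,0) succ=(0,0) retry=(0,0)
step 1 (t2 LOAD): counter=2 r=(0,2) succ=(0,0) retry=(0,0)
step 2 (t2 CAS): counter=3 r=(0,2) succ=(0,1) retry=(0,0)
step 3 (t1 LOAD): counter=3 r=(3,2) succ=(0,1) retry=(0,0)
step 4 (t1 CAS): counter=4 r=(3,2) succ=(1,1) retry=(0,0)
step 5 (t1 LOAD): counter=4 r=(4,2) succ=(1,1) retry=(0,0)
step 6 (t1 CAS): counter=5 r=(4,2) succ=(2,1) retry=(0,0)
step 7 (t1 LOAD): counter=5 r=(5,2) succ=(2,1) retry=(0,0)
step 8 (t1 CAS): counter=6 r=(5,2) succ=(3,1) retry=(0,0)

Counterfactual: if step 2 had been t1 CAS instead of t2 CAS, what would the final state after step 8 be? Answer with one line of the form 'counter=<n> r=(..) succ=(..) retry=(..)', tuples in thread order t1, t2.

(re-executing from step 2 with the substitution; state before step 2: counter=2 r=(0,2) succ=(0,0) retry=(0,0))
step 2 (t1 CAS): counter=2 r=(0,2) succ=(0,0) retry=(1,0)
step 3 (t1 LOAD): counter=2 r=(2,2) succ=(0,0) retry=(1,0)
step 4 (t1 CAS): counter=3 r=(2,2) succ=(1,0) retry=(1,0)
step 5 (t1 LOAD): counter=3 r=(3,2) succ=(1,0) retry=(1,0)
step 6 (t1 CAS): counter=4 r=(3,2) succ=(2,0) retry=(1,0)
step 7 (t1 LOAD): counter=4 r=(4,2) succ=(2,0) retry=(1,0)
step 8 (t1 CAS): counter=5 r=(4,2) succ=(3,0) retry=(1,0)

counter=5 r=(4,2) succ=(3,0) retry=(1,0)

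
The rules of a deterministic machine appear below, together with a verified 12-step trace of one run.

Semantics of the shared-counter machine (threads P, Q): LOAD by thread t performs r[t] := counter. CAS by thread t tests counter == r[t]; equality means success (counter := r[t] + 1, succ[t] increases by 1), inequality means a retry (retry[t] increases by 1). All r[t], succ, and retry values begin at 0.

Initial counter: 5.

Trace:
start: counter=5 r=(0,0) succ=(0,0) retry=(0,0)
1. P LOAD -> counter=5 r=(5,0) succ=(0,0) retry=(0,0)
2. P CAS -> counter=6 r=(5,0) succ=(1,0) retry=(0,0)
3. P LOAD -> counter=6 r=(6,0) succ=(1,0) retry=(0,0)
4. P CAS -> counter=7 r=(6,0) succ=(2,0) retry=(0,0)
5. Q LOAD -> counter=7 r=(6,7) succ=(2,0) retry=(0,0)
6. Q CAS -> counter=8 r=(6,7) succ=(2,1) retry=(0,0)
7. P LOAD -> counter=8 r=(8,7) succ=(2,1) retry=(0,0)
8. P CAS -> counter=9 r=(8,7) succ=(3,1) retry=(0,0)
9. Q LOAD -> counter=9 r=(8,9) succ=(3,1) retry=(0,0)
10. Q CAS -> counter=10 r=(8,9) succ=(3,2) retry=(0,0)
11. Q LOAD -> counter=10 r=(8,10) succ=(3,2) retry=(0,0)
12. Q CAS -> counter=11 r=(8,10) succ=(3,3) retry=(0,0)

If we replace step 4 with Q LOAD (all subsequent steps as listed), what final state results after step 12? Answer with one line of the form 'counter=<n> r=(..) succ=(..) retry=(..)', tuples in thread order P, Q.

(re-executing from step 4 with the substitution; state before step 4: counter=6 r=(6,0) succ=(1,0) retry=(0,0))
4. Q LOAD -> counter=6 r=(6,6) succ=(1,0) retry=(0,0)
5. Q LOAD -> counter=6 r=(6,6) succ=(1,0) retry=(0,0)
6. Q CAS -> counter=7 r=(6,6) succ=(1,1) retry=(0,0)
7. P LOAD -> counter=7 r=(7,6) succ=(1,1) retry=(0,0)
8. P CAS -> counter=8 r=(7,6) succ=(2,1) retry=(0,0)
9. Q LOAD -> counter=8 r=(7,8) succ=(2,1) retry=(0,0)
10. Q CAS -> counter=9 r=(7,8) succ=(2,2) retry=(0,0)
11. Q LOAD -> counter=9 r=(7,9) succ=(2,2) retry=(0,0)
12. Q CAS -> counter=10 r=(7,9) succ=(2,3) retry=(0,0)

counter=10 r=(7,9) succ=(2,3) retry=(0,0)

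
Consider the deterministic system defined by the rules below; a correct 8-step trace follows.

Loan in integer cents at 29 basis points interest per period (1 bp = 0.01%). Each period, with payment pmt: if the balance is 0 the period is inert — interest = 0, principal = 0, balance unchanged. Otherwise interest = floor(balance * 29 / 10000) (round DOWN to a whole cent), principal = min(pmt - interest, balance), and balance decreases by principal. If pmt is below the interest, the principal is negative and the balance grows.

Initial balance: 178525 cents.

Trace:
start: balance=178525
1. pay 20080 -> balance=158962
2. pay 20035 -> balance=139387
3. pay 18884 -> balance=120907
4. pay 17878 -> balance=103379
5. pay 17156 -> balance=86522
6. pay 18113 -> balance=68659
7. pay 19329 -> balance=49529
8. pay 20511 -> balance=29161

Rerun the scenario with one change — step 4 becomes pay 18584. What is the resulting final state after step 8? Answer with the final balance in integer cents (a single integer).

28447

(re-executing from step 4 with the substitution; state before step 4: balance=120907)
4. pay 18584 -> balance=102673
5. pay 17156 -> balance=85814
6. pay 18113 -> balance=67949
7. pay 19329 -> balance=48817
8. pay 20511 -> balance=28447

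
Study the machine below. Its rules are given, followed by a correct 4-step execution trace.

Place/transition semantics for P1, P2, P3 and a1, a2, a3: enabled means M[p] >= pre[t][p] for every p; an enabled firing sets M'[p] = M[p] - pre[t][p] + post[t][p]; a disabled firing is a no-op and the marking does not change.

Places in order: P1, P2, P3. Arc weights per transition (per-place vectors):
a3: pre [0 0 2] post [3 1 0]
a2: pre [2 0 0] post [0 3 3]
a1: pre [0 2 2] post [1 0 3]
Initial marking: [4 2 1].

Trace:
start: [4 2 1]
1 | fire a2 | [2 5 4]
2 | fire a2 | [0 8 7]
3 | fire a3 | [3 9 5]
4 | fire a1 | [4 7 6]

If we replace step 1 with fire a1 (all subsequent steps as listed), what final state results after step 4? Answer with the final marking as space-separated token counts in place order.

(re-executing from step 1 with the substitution; state before step 1: [4 2 1])
1 | fire a1 | [4 2 1]
2 | fire a2 | [2 5 4]
3 | fire a3 | [5 6 2]
4 | fire a1 | [6 4 3]

6 4 3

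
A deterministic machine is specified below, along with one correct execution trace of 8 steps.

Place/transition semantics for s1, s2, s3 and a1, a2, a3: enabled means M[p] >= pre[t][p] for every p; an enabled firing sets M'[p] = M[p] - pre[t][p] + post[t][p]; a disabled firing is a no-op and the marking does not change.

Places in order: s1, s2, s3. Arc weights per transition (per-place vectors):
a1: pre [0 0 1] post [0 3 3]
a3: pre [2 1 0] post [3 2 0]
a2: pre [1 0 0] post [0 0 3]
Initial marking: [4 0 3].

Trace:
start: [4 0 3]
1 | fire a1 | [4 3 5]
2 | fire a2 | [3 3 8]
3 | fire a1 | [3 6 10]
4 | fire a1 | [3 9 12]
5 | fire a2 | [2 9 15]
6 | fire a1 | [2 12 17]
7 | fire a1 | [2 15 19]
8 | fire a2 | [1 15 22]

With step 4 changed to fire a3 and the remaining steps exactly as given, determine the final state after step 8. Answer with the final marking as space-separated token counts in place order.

(re-executing from step 4 with the substitution; state before step 4: [3 6 10])
4 | fire a3 | [4 7 10]
5 | fire a2 | [3 7 13]
6 | fire a1 | [3 10 15]
7 | fire a1 | [3 13 17]
8 | fire a2 | [2 13 20]

2 13 20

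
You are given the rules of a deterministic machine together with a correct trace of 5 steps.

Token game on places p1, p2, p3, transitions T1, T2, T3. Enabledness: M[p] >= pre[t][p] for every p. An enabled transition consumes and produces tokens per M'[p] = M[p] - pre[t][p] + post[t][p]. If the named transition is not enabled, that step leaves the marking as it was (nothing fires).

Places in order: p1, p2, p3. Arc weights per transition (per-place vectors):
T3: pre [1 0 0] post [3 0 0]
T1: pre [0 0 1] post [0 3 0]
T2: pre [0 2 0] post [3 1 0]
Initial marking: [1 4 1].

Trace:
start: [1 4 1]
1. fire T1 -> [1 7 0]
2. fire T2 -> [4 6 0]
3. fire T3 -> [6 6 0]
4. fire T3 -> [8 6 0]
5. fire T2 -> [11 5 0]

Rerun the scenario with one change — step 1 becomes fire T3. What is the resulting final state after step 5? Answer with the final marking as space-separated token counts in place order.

13 2 1

(re-executing from step 1 with the substitution; state before step 1: [1 4 1])
1. fire T3 -> [3 4 1]
2. fire T2 -> [6 3 1]
3. fire T3 -> [8 3 1]
4. fire T3 -> [10 3 1]
5. fire T2 -> [13 2 1]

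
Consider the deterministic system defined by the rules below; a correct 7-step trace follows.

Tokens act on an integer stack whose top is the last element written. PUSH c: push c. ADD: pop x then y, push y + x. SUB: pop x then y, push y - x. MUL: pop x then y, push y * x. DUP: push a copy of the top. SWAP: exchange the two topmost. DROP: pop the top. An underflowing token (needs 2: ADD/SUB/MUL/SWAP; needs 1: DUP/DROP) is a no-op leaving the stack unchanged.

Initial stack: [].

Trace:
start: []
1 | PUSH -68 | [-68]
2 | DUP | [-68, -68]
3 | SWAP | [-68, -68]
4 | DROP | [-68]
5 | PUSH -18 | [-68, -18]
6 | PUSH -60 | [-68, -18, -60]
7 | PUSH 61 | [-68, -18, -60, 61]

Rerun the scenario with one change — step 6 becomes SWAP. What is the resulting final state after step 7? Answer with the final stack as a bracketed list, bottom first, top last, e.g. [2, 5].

(re-executing from step 6 with the substitution; state before step 6: [-68, -18])
6 | SWAP | [-18, -68]
7 | PUSH 61 | [-18, -68, 61]

[-18, -68, 61]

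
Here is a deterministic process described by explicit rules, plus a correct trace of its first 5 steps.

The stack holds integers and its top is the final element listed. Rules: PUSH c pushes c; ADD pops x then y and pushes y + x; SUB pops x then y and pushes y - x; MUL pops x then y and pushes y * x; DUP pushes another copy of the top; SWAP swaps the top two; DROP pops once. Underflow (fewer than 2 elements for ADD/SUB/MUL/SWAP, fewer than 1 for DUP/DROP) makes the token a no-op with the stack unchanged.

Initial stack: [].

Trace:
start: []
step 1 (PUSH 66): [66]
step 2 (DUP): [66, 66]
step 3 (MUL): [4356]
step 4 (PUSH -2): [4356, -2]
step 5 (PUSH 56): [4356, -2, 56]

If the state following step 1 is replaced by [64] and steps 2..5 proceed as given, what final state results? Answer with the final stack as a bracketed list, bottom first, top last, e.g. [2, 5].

state after step 1 := [64]
step 2 (DUP): [64, 64]
step 3 (MUL): [4096]
step 4 (PUSH -2): [4096, -2]
step 5 (PUSH 56): [4096, -2, 56]

[4096, -2, 56]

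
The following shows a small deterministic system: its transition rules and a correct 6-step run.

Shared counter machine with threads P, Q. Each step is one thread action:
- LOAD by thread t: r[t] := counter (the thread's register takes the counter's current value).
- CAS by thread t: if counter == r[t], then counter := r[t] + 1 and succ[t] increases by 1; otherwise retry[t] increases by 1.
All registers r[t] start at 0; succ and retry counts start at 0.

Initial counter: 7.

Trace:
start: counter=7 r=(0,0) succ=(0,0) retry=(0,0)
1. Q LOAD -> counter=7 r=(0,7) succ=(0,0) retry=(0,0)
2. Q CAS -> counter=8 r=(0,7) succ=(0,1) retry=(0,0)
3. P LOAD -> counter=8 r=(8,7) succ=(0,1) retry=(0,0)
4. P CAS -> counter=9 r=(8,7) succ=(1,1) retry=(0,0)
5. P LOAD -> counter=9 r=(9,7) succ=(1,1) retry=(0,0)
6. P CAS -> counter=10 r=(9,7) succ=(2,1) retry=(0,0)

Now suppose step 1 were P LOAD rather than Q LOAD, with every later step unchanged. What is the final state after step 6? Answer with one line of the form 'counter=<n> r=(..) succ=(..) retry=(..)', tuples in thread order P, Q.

(re-executing from step 1 with the substitution; state before step 1: counter=7 r=(0,0) succ=(0,0) retry=(0,0))
1. P LOAD -> counter=7 r=(7,0) succ=(0,0) retry=(0,0)
2. Q CAS -> counter=7 r=(7,0) succ=(0,0) retry=(0,1)
3. P LOAD -> counter=7 r=(7,0) succ=(0,0) retry=(0,1)
4. P CAS -> counter=8 r=(7,0) succ=(1,0) retry=(0,1)
5. P LOAD -> counter=8 r=(8,0) succ=(1,0) retry=(0,1)
6. P CAS -> counter=9 r=(8,0) succ=(2,0) retry=(0,1)

counter=9 r=(8,0) succ=(2,0) retry=(0,1)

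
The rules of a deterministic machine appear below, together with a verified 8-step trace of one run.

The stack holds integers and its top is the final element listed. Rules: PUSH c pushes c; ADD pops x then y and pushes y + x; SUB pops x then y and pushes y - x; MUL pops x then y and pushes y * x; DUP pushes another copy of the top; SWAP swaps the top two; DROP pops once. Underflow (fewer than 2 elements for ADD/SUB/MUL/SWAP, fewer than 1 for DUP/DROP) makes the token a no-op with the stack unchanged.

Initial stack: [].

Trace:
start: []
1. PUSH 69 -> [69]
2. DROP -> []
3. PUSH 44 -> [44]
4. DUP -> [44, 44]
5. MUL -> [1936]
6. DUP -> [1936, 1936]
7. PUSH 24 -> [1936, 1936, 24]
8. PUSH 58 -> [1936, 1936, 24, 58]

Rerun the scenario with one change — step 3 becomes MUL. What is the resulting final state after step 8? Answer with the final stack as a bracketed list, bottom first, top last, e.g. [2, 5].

(re-executing from step 3 with the substitution; state before step 3: [])
3. MUL -> []
4. DUP -> []
5. MUL -> []
6. DUP -> []
7. PUSH 24 -> [24]
8. PUSH 58 -> [24, 58]

[24, 58]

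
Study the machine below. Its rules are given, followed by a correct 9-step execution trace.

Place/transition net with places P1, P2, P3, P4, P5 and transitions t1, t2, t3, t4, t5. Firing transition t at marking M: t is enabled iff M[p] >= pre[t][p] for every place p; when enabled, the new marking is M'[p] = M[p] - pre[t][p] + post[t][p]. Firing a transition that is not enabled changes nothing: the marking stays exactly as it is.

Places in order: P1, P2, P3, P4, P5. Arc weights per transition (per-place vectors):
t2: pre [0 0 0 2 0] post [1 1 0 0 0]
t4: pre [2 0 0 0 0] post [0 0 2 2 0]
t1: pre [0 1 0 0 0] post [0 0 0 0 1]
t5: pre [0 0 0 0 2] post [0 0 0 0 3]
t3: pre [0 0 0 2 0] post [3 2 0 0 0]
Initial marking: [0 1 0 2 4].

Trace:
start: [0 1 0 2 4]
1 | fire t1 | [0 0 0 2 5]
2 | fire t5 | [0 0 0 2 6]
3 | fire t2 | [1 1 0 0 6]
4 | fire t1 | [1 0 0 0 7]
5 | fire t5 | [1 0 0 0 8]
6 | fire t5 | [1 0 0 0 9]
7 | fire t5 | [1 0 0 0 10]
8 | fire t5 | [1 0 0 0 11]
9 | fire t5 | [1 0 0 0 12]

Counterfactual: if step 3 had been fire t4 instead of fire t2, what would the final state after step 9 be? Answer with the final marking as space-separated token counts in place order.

(re-executing from step 3 with the substitution; state before step 3: [0 0 0 2 6])
3 | fire t4 | [0 0 0 2 6]
4 | fire t1 | [0 0 0 2 6]
5 | fire t5 | [0 0 0 2 7]
6 | fire t5 | [0 0 0 2 8]
7 | fire t5 | [0 0 0 2 9]
8 | fire t5 | [0 0 0 2 10]
9 | fire t5 | [0 0 0 2 11]

0 0 0 2 11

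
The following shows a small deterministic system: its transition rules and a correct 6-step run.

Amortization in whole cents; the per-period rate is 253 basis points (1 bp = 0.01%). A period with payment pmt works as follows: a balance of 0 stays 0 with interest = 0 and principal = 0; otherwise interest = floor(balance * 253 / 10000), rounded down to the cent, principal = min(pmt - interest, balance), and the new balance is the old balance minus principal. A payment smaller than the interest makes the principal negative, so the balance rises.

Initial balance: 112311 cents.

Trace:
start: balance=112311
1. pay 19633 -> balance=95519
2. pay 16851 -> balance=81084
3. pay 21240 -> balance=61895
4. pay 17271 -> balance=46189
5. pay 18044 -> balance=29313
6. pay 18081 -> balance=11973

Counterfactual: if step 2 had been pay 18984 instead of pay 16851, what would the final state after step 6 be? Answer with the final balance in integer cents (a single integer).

9616

(re-executing from step 2 with the substitution; state before step 2: balance=95519)
2. pay 18984 -> balance=78951
3. pay 21240 -> balance=59708
4. pay 17271 -> balance=43947
5. pay 18044 -> balance=27014
6. pay 18081 -> balance=9616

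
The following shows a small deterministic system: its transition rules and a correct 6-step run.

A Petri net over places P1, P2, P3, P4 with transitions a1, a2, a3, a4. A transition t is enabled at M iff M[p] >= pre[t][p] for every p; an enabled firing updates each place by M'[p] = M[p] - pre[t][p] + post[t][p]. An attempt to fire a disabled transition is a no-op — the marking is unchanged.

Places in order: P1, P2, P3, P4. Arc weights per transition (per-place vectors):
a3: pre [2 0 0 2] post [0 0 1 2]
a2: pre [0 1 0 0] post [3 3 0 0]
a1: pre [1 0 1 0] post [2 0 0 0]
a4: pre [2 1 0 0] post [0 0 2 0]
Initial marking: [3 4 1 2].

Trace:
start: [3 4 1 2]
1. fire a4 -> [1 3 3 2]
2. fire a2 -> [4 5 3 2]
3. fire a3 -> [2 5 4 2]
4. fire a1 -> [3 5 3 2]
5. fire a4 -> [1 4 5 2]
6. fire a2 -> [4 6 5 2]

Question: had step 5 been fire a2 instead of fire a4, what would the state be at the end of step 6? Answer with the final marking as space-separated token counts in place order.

9 9 3 2

(re-executing from step 5 with the substitution; state before step 5: [3 5 3 2])
5. fire a2 -> [6 7 3 2]
6. fire a2 -> [9 9 3 2]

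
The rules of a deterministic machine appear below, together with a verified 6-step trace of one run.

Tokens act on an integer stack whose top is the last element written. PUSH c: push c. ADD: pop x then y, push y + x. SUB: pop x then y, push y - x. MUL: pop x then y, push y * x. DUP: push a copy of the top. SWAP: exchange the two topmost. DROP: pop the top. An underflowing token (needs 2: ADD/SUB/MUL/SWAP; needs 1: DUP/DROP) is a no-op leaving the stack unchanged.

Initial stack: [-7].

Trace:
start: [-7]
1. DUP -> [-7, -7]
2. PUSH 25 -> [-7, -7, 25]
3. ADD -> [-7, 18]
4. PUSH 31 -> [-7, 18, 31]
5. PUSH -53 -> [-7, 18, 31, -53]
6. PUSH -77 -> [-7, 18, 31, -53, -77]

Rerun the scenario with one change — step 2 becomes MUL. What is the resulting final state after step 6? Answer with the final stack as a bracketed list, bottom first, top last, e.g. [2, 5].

(re-executing from step 2 with the substitution; state before step 2: [-7, -7])
2. MUL -> [49]
3. ADD -> [49]
4. PUSH 31 -> [49, 31]
5. PUSH -53 -> [49, 31, -53]
6. PUSH -77 -> [49, 31, -53, -77]

[49, 31, -53, -77]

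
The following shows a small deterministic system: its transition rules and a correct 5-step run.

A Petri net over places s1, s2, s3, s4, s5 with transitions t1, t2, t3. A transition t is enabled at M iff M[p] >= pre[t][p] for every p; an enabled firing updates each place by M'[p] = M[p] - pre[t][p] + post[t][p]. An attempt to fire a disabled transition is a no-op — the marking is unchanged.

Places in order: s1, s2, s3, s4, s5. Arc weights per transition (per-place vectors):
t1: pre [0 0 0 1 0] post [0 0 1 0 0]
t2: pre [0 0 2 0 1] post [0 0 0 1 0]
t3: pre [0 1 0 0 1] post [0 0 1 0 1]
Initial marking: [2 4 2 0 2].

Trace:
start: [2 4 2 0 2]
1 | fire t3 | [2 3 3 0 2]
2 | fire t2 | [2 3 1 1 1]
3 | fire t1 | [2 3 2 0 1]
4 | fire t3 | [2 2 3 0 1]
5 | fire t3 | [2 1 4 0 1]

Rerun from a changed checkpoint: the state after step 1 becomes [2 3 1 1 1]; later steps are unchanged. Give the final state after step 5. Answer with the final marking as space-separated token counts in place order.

2 1 4 0 1

state after step 1 := [2 3 1 1 1]
2 | fire t2 | [2 3 1 1 1]
3 | fire t1 | [2 3 2 0 1]
4 | fire t3 | [2 2 3 0 1]
5 | fire t3 | [2 1 4 0 1]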